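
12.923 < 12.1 False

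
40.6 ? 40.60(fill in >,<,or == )==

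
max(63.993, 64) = 64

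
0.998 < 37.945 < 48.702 True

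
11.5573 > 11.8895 False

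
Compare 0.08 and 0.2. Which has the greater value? 0.2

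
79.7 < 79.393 False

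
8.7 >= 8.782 False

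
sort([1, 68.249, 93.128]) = [1, 68.249, 93.128]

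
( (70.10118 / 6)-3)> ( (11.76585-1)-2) False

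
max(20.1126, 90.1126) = 90.1126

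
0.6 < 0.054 False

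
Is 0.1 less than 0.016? No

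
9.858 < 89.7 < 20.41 False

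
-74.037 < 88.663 True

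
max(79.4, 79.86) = 79.86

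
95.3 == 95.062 False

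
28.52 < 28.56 True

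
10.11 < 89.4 True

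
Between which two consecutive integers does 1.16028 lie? 1 and 2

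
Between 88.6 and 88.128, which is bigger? 88.6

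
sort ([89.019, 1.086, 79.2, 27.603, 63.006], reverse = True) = [89.019, 79.2, 63.006, 27.603, 1.086]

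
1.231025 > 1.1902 True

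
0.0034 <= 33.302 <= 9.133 False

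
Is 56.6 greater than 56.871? No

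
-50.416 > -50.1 False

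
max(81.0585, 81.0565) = 81.0585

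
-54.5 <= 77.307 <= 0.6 False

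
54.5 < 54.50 False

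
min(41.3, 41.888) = 41.3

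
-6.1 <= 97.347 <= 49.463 False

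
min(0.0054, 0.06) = 0.0054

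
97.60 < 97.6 False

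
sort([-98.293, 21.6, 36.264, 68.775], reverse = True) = [68.775, 36.264, 21.6, -98.293]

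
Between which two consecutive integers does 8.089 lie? 8 and 9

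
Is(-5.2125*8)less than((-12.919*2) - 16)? No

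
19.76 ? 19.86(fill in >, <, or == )<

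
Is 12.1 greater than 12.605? No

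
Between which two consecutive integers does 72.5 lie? 72 and 73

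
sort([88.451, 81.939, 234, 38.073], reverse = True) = [234, 88.451, 81.939, 38.073]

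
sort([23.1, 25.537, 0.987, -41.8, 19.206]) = [-41.8, 0.987, 19.206, 23.1, 25.537]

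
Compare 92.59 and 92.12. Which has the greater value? 92.59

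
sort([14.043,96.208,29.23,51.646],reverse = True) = [96.208,51.646,29.23,14.043]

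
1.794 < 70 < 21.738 False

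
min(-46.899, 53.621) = -46.899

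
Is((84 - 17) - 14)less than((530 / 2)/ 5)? No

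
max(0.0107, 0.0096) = 0.0107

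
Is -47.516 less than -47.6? No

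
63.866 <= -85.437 False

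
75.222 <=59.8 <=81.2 False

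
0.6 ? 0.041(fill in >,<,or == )>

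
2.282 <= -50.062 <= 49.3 False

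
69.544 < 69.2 False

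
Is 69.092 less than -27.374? No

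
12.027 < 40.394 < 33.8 False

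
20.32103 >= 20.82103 False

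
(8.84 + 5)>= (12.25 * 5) False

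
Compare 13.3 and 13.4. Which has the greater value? 13.4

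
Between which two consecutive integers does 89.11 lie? 89 and 90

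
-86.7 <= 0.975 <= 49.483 True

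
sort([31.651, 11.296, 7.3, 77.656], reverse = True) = [77.656, 31.651, 11.296, 7.3]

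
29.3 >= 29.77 False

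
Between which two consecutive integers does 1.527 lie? 1 and 2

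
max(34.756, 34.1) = 34.756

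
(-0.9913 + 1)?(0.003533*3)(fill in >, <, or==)<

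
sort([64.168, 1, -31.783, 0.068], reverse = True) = [64.168, 1, 0.068, -31.783]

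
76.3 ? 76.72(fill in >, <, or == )<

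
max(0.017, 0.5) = 0.5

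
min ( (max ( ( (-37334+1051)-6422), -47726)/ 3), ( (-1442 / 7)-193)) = -14235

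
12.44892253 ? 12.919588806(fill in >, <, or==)<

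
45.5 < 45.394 False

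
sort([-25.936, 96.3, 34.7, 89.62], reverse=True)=[96.3, 89.62, 34.7, -25.936]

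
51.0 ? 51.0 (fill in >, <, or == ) ==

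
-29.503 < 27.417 True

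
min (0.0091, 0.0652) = 0.0091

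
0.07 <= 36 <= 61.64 True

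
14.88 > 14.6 True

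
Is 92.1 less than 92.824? Yes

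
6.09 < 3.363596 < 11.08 False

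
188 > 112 True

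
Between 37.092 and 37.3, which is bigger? 37.3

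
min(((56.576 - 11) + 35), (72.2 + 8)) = 80.2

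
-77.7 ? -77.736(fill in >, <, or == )>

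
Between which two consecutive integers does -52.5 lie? -53 and -52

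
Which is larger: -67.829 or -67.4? -67.4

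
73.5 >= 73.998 False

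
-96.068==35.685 False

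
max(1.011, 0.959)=1.011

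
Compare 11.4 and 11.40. They are equal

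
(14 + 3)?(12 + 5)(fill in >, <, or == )==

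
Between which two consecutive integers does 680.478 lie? 680 and 681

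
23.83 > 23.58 True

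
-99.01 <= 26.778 True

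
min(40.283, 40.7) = 40.283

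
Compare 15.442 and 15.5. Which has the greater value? 15.5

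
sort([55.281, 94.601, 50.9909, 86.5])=[50.9909, 55.281, 86.5, 94.601]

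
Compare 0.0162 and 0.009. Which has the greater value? 0.0162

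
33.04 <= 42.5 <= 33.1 False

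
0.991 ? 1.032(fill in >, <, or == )<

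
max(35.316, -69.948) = 35.316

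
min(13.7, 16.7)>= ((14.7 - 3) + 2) True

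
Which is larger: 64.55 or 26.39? 64.55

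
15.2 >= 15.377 False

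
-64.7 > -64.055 False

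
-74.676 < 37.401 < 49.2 True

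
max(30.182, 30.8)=30.8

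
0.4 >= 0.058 True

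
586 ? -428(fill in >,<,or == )>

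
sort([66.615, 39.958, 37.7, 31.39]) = [31.39, 37.7, 39.958, 66.615]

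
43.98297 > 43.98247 True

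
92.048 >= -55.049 True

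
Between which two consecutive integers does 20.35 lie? 20 and 21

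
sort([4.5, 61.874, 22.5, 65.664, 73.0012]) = [4.5, 22.5, 61.874, 65.664, 73.0012]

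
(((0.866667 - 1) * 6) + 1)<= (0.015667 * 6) False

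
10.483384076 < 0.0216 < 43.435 False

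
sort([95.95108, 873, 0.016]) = [0.016, 95.95108, 873]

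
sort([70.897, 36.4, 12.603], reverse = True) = [70.897, 36.4, 12.603]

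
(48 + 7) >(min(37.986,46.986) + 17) True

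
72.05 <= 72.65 True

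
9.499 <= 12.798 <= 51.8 True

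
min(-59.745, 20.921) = -59.745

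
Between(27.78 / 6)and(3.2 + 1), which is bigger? (27.78 / 6)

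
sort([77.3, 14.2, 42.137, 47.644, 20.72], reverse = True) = [77.3, 47.644, 42.137, 20.72, 14.2]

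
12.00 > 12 False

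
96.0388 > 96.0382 True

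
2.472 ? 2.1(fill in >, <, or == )>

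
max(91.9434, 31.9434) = 91.9434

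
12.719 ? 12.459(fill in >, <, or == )>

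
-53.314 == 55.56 False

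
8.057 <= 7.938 False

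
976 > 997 False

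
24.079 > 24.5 False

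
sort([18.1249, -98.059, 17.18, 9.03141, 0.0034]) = [-98.059, 0.0034, 9.03141, 17.18, 18.1249]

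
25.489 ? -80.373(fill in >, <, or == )>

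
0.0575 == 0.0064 False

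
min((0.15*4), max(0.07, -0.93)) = 0.07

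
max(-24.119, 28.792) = 28.792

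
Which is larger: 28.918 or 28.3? 28.918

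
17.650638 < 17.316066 False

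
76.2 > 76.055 True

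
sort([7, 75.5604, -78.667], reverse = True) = [75.5604, 7, -78.667]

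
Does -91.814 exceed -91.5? No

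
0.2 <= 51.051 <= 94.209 True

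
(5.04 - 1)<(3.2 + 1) True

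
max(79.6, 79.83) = 79.83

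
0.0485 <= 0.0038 False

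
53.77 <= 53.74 False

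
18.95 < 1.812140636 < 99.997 False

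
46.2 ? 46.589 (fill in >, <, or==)<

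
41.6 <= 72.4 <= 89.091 True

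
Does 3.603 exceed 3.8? No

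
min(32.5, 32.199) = 32.199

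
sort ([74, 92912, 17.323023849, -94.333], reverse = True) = [92912, 74, 17.323023849, -94.333]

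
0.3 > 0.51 False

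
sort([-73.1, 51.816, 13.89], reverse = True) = [51.816, 13.89, -73.1]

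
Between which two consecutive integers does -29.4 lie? -30 and -29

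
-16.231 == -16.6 False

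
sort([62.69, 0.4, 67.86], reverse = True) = [67.86, 62.69, 0.4]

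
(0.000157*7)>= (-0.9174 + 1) False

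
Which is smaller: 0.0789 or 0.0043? 0.0043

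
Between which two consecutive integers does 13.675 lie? 13 and 14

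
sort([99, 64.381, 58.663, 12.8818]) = [12.8818, 58.663, 64.381, 99]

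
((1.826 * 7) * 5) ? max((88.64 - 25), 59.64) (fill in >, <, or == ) >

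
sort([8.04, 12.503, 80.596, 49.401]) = [8.04, 12.503, 49.401, 80.596]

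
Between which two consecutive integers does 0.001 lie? 0 and 1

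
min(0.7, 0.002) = 0.002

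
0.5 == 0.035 False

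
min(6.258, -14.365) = -14.365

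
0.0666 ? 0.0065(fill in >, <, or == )>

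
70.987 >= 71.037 False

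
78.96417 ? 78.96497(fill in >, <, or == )<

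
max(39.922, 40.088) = 40.088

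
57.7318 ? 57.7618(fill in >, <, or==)<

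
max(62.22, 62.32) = 62.32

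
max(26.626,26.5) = 26.626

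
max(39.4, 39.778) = 39.778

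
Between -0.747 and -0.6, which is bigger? -0.6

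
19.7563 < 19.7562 False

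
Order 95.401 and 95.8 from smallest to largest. 95.401, 95.8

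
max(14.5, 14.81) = 14.81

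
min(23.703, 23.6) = 23.6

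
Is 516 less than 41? No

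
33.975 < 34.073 True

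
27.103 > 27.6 False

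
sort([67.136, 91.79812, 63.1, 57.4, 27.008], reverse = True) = [91.79812, 67.136, 63.1, 57.4, 27.008]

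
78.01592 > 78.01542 True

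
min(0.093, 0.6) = 0.093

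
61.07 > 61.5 False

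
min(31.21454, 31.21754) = 31.21454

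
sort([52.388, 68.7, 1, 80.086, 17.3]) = [1, 17.3, 52.388, 68.7, 80.086]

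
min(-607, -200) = -607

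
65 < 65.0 False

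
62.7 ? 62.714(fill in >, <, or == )<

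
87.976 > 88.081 False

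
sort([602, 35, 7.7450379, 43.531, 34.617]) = [7.7450379, 34.617, 35, 43.531, 602]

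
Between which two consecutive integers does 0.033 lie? 0 and 1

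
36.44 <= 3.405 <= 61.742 False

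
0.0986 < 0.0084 False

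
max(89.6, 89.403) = 89.6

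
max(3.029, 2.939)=3.029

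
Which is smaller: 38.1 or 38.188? 38.1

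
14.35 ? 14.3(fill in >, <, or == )>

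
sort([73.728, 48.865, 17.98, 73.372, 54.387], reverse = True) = [73.728, 73.372, 54.387, 48.865, 17.98]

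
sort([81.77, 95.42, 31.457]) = [31.457, 81.77, 95.42]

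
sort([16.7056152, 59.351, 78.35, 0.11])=[0.11, 16.7056152, 59.351, 78.35]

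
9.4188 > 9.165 True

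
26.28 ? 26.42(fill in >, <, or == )<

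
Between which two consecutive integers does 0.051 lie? 0 and 1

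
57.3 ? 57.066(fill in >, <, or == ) >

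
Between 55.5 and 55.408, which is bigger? 55.5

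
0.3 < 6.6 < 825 True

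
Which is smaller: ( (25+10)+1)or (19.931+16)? (19.931+16)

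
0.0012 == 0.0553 False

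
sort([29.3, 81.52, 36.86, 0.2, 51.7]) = [0.2, 29.3, 36.86, 51.7, 81.52]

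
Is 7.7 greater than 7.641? Yes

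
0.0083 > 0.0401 False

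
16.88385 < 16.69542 False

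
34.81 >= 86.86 False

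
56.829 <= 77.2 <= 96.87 True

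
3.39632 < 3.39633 True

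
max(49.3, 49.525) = 49.525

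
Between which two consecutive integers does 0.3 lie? 0 and 1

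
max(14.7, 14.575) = 14.7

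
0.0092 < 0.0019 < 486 False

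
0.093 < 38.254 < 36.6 False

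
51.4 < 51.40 False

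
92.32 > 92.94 False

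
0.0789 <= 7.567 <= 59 True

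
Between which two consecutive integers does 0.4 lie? 0 and 1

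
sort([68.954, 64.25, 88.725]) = [64.25, 68.954, 88.725]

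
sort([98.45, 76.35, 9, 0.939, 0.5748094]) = [0.5748094, 0.939, 9, 76.35, 98.45]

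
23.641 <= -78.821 False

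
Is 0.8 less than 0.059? No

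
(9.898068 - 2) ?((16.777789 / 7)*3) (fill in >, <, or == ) >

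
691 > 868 False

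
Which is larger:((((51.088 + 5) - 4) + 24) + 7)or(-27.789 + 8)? ((((51.088 + 5) - 4) + 24) + 7)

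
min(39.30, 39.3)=39.30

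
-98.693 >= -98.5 False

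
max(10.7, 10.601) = 10.7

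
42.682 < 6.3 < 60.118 False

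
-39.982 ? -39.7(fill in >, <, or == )<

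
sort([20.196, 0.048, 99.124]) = [0.048, 20.196, 99.124]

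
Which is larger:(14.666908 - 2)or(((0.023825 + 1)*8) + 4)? (14.666908 - 2)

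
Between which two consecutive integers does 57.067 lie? 57 and 58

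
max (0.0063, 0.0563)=0.0563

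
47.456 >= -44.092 True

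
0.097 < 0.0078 False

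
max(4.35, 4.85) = 4.85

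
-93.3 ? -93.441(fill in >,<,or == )>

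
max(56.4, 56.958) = 56.958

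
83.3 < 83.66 True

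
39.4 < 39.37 False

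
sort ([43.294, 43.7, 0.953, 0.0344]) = [0.0344, 0.953, 43.294, 43.7]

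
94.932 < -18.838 False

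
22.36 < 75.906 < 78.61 True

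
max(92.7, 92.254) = 92.7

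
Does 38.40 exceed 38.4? No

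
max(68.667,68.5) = 68.667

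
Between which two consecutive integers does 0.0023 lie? 0 and 1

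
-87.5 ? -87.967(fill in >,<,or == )>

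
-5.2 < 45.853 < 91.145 True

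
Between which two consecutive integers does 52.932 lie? 52 and 53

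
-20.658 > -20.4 False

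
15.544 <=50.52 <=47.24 False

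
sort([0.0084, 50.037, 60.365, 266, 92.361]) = [0.0084, 50.037, 60.365, 92.361, 266]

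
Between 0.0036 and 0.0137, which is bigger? 0.0137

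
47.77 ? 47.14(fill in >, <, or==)>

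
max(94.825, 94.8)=94.825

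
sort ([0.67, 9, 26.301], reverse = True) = [26.301, 9, 0.67]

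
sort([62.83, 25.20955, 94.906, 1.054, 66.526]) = [1.054, 25.20955, 62.83, 66.526, 94.906]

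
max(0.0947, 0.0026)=0.0947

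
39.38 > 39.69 False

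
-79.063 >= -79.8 True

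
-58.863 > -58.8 False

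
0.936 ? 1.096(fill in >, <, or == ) <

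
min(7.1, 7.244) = 7.1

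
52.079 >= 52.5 False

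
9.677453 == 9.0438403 False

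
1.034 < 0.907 False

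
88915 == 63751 False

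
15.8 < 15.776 False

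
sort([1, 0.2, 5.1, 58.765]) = [0.2, 1, 5.1, 58.765]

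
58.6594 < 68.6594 True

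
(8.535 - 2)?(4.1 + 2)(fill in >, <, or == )>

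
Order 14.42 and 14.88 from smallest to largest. 14.42, 14.88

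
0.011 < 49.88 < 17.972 False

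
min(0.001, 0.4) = 0.001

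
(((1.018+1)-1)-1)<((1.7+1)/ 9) True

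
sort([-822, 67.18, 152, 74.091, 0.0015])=[-822, 0.0015, 67.18, 74.091, 152]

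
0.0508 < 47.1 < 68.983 True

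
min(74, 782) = 74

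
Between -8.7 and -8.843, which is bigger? -8.7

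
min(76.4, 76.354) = 76.354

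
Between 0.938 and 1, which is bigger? 1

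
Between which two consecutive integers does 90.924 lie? 90 and 91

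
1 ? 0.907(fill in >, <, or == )>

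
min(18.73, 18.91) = 18.73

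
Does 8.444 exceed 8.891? No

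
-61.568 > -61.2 False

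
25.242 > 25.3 False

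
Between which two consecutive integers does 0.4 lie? 0 and 1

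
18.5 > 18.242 True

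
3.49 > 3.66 False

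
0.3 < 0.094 False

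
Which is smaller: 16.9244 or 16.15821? 16.15821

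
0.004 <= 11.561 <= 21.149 True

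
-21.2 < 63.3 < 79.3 True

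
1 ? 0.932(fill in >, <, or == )>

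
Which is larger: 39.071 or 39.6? 39.6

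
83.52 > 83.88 False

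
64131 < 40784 False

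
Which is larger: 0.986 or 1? 1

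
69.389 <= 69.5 True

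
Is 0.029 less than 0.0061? No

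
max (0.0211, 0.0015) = 0.0211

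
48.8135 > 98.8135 False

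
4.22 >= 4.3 False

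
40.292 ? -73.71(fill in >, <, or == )>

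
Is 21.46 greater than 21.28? Yes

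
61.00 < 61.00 False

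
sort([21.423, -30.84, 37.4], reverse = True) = [37.4, 21.423, -30.84]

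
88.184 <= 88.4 True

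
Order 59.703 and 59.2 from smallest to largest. 59.2, 59.703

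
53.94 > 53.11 True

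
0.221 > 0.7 False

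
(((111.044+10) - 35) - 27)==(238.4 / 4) False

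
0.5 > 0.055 True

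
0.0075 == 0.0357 False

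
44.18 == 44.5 False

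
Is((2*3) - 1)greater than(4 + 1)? No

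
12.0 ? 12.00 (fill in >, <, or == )==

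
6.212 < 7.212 True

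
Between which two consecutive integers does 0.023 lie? 0 and 1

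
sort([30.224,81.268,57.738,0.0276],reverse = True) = [81.268,57.738,30.224,0.0276]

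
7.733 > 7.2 True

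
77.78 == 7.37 False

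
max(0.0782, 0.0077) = 0.0782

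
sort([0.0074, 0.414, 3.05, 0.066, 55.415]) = [0.0074, 0.066, 0.414, 3.05, 55.415]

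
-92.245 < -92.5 False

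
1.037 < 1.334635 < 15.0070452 True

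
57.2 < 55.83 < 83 False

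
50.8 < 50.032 False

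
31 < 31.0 False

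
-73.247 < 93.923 True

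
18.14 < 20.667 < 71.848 True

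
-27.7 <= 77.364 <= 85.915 True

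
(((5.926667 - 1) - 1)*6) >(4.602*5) True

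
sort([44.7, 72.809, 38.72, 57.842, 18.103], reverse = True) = [72.809, 57.842, 44.7, 38.72, 18.103]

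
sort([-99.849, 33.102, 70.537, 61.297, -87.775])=[-99.849, -87.775, 33.102, 61.297, 70.537]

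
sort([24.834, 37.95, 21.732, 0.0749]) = [0.0749, 21.732, 24.834, 37.95]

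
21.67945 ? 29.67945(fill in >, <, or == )<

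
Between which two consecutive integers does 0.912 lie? 0 and 1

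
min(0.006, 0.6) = 0.006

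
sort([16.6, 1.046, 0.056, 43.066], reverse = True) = [43.066, 16.6, 1.046, 0.056]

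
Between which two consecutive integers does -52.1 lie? -53 and -52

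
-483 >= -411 False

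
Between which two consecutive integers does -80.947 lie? -81 and -80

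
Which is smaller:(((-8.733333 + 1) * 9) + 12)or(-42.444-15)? (((-8.733333 + 1) * 9) + 12)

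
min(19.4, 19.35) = 19.35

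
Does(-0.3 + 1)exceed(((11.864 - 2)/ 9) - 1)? Yes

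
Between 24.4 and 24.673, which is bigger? 24.673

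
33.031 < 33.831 True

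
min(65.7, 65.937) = 65.7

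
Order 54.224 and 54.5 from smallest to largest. 54.224, 54.5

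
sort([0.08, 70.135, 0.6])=[0.08, 0.6, 70.135]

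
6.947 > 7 False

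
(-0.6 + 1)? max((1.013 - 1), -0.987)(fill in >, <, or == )>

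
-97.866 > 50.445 False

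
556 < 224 False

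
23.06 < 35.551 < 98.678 True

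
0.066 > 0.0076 True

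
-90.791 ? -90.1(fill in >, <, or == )<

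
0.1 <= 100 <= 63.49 False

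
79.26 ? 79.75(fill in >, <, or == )<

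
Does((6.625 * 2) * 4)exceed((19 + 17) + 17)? No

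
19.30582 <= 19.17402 False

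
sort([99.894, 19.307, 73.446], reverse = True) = [99.894, 73.446, 19.307]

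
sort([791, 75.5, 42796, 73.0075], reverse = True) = [42796, 791, 75.5, 73.0075]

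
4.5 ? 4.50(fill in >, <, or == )==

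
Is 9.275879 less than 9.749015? Yes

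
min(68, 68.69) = 68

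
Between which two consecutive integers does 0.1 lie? 0 and 1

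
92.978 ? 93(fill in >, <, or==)<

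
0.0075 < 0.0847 True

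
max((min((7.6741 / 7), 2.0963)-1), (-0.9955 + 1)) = 0.0963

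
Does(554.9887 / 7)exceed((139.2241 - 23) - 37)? Yes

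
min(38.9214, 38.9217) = 38.9214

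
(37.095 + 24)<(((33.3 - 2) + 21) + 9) True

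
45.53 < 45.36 False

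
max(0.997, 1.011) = 1.011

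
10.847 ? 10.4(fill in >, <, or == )>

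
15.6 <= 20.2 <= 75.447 True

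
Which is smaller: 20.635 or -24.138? -24.138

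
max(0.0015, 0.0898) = 0.0898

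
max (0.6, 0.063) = 0.6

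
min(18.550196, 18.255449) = 18.255449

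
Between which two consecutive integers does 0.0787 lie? 0 and 1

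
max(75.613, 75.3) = 75.613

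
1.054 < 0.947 False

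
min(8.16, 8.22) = 8.16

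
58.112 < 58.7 True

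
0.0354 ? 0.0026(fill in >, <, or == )>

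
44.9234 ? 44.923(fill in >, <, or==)>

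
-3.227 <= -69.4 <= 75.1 False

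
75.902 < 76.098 True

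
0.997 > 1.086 False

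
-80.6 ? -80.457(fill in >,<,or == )<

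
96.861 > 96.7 True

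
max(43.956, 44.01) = 44.01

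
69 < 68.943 False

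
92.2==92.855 False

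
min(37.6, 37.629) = 37.6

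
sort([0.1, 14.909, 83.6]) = [0.1, 14.909, 83.6]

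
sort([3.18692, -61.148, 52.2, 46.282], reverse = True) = [52.2, 46.282, 3.18692, -61.148]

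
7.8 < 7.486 False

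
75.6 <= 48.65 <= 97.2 False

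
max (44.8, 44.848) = 44.848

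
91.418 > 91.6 False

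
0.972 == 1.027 False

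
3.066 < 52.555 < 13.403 False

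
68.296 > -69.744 True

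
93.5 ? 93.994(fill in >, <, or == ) <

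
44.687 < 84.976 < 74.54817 False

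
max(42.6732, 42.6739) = 42.6739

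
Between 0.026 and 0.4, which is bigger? 0.4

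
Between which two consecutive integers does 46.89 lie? 46 and 47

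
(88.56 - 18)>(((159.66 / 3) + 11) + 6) True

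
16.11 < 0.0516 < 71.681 False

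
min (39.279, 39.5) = 39.279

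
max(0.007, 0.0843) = 0.0843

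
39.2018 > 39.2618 False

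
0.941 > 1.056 False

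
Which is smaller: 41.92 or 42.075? 41.92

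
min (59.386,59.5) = 59.386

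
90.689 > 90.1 True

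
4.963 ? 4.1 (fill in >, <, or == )>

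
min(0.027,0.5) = 0.027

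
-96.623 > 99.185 False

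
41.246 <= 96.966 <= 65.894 False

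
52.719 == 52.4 False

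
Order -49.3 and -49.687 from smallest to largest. -49.687, -49.3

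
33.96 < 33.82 False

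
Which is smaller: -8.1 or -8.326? -8.326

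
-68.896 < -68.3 True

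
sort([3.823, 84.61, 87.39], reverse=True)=[87.39, 84.61, 3.823]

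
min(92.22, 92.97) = 92.22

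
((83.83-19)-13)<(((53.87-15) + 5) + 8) True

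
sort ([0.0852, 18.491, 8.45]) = [0.0852, 8.45, 18.491]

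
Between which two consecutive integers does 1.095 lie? 1 and 2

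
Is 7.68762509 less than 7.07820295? No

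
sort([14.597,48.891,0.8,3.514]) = [0.8,3.514,14.597,48.891]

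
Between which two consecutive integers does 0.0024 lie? 0 and 1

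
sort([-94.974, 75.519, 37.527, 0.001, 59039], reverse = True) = [59039, 75.519, 37.527, 0.001, -94.974]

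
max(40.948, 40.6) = 40.948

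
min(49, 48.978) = 48.978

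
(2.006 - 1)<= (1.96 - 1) False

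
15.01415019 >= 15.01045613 True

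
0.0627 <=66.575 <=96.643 True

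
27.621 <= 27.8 True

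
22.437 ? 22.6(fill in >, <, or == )<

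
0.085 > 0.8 False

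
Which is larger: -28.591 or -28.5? -28.5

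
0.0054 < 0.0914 True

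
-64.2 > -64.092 False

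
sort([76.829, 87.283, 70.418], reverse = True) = [87.283, 76.829, 70.418]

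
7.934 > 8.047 False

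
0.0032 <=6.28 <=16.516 True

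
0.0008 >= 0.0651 False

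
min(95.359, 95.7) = 95.359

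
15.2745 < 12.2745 False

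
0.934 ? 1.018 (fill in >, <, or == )<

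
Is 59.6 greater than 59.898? No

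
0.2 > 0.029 True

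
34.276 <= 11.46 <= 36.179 False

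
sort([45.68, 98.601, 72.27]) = [45.68, 72.27, 98.601]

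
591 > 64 True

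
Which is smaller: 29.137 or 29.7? 29.137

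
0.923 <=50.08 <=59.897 True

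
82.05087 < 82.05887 True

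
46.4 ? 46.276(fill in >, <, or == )>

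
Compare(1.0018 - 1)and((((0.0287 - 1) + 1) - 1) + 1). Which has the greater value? ((((0.0287 - 1) + 1) - 1) + 1)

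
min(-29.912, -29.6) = -29.912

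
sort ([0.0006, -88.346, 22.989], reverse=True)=[22.989, 0.0006, -88.346]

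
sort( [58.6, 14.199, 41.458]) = [14.199, 41.458, 58.6]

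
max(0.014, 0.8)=0.8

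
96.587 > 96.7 False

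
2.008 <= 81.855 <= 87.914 True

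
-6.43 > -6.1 False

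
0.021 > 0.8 False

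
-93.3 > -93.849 True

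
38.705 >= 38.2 True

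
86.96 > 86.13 True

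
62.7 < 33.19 False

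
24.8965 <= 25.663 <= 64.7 True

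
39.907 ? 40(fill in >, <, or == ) <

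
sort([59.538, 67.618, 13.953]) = [13.953, 59.538, 67.618]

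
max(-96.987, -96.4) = -96.4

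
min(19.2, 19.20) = 19.2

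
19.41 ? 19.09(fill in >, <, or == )>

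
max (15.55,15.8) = 15.8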